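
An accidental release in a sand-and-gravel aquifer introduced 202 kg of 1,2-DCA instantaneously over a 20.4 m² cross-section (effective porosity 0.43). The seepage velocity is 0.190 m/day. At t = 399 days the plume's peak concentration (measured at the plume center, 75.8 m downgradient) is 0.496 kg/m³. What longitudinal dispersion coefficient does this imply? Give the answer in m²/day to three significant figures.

At the plume center C_max = M/(n_e·A·√(4πDt)), so D = M²/(4πt·(n_e·A·C_max)²).
n_e·A·C_max = 0.43 × 20.4 × 0.496 = 4.351 kg/m.
D = 202²/(4π × 399 × 4.351²) = 0.430 m²/day.

0.430 m²/day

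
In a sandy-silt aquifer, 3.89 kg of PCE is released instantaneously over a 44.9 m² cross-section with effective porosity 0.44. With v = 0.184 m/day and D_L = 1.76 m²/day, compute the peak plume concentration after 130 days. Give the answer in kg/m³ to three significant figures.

The peak of an instantaneous 1D plume sits at x = vt; there the Gaussian factor is 1 and C_max = M/(n_e·A·√(4πDt)), where n_e·A is the pore area the mass is dissolved in.
√(4πDt) = √(4π × 1.76 × 130) = 53.62 m, so C_max = 3.89/(0.44 × 44.9 × 53.62) = 0.00367 kg/m³.

0.00367 kg/m³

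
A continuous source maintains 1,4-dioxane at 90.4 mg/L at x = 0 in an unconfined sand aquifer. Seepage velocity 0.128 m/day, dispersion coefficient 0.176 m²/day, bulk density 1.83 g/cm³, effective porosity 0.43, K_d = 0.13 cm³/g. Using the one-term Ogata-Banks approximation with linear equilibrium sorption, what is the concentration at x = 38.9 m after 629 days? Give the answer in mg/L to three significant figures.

77.8 mg/L

Retardation factor R = 1 + ρ_b·K_d/n = 1 + 1.83 × 0.13/0.43 = 1.553.
Sorption retards both mechanisms: v_R = v/R = 0.08242 m/day, D_R = D/R = 0.1133 m²/day.
v_R·t = 0.08242 × 629 = 51.84218 m; 2√(D_R t) = 16.88 m; argument = (38.9 − 51.84218)/16.88 = -0.7667.
C = C₀ × ½·erfc(-0.7667) = 90.4 × 0.8609 = 77.8 mg/L.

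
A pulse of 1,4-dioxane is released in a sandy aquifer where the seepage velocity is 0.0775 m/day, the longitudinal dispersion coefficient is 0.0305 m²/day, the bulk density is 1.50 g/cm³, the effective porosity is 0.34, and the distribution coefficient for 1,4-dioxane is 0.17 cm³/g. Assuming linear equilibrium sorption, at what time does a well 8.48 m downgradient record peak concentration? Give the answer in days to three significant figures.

Retardation factor R = 1 + ρ_b·K_d/n = 1 + 1.50 × 0.17/0.34 = 1.750.
Sorption retards both mechanisms: v_R = v/R = 0.04429 m/day, D_R = D/R = 0.01743 m²/day.
Peak time from v_R²t² + 2D_R t − x² = 0: t = (√(D_R² + v_R²x²) − D_R)/v_R².
√(D_R² + v_R²x²) = √(0.01743² + 0.04429² × 8.48²) = 0.3760; v_R² = 0.001962.
t = (0.3760 − 0.01743)/0.001962 = 183 days.

183 days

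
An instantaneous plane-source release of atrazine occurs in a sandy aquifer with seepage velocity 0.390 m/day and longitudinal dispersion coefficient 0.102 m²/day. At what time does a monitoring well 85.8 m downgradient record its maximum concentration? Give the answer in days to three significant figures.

For the 1D instantaneous-source solution, setting ∂C/∂t = 0 at fixed x gives v²t² + 2Dt − x² = 0, so t = (√(D² + v²x²) − D)/v².
√(D² + v²x²) = √(0.102² + 0.390² × 85.8²) = 33.46; v² = 0.1521.
t = (33.46 − 0.102)/0.1521 = 219 days (vs. the pure-advection estimate x/v = 220 d).

219 days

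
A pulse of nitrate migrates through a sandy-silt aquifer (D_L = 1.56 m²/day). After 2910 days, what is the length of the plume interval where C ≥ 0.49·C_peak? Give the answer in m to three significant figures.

228 m

The plume is Gaussian with σ = √(2Dt) = √(2 × 1.56 × 2910) = 95.28 m.
C/C_peak = exp(−Δx²/(2σ²)) = 0.49 ⇒ Δx = σ·√(−2 ln 0.49) = 95.28 × 1.194 = 113.8 m.
Width = 2Δx = 228 m.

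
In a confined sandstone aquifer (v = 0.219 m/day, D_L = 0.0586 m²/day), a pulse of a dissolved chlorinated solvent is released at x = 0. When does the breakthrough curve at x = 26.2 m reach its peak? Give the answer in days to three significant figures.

118 days

For the 1D instantaneous-source solution, setting ∂C/∂t = 0 at fixed x gives v²t² + 2Dt − x² = 0, so t = (√(D² + v²x²) − D)/v².
√(D² + v²x²) = √(0.0586² + 0.219² × 26.2²) = 5.738; v² = 0.047961.
t = (5.738 − 0.0586)/0.047961 = 118 days (vs. the pure-advection estimate x/v = 120 d).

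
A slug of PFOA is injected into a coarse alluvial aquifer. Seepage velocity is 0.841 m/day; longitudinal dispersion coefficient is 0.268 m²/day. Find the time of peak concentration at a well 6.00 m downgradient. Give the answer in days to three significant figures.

For the 1D instantaneous-source solution, setting ∂C/∂t = 0 at fixed x gives v²t² + 2Dt − x² = 0, so t = (√(D² + v²x²) − D)/v².
√(D² + v²x²) = √(0.268² + 0.841² × 6.00²) = 5.053; v² = 0.707281.
t = (5.053 − 0.268)/0.707281 = 6.77 days (vs. the pure-advection estimate x/v = 7.13 d).

6.77 days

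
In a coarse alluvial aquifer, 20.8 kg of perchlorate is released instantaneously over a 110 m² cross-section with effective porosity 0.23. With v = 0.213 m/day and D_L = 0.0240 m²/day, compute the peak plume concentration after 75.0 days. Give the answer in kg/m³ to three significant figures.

0.173 kg/m³

The peak of an instantaneous 1D plume sits at x = vt; there the Gaussian factor is 1 and C_max = M/(n_e·A·√(4πDt)), where n_e·A is the pore area the mass is dissolved in.
√(4πDt) = √(4π × 0.0240 × 75.0) = 4.756 m, so C_max = 20.8/(0.23 × 110 × 4.756) = 0.173 kg/m³.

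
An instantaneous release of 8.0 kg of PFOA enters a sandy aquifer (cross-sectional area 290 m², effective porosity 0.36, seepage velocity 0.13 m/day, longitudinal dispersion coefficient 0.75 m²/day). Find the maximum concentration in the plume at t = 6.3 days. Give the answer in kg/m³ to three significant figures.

0.00994 kg/m³

The peak of an instantaneous 1D plume sits at x = vt; there the Gaussian factor is 1 and C_max = M/(n_e·A·√(4πDt)), where n_e·A is the pore area the mass is dissolved in.
√(4πDt) = √(4π × 0.75 × 6.3) = 7.706 m, so C_max = 8.0/(0.36 × 290 × 7.706) = 0.00994 kg/m³.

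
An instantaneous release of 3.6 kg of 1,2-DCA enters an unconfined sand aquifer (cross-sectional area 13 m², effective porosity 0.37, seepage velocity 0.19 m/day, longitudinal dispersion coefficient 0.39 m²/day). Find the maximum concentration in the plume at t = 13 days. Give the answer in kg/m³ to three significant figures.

0.0938 kg/m³

The peak of an instantaneous 1D plume sits at x = vt; there the Gaussian factor is 1 and C_max = M/(n_e·A·√(4πDt)), where n_e·A is the pore area the mass is dissolved in.
√(4πDt) = √(4π × 0.39 × 13) = 7.982 m, so C_max = 3.6/(0.37 × 13 × 7.982) = 0.0938 kg/m³.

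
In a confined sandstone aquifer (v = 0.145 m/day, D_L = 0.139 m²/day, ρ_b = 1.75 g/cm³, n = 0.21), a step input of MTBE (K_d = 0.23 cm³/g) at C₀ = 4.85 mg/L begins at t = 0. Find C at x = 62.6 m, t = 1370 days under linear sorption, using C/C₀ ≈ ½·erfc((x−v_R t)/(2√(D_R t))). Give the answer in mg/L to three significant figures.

3.32 mg/L

Retardation factor R = 1 + ρ_b·K_d/n = 1 + 1.75 × 0.23/0.21 = 2.917.
Sorption retards both mechanisms: v_R = v/R = 0.04971 m/day, D_R = D/R = 0.04765 m²/day.
v_R·t = 0.04971 × 1370 = 68.1027 m; 2√(D_R t) = 16.16 m; argument = (62.6 − 68.1027)/16.16 = -0.3405.
C = C₀ × ½·erfc(-0.3405) = 4.85 × 0.6849 = 3.32 mg/L.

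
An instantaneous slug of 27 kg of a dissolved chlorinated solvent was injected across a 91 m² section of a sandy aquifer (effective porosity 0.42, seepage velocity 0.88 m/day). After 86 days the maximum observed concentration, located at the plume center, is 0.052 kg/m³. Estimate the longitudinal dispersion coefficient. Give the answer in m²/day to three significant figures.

At the plume center C_max = M/(n_e·A·√(4πDt)), so D = M²/(4πt·(n_e·A·C_max)²).
n_e·A·C_max = 0.42 × 91 × 0.052 = 1.987 kg/m.
D = 27²/(4π × 86 × 1.987²) = 0.171 m²/day.

0.171 m²/day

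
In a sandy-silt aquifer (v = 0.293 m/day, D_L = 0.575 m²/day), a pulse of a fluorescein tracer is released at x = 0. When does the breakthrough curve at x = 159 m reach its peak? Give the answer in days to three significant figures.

For the 1D instantaneous-source solution, setting ∂C/∂t = 0 at fixed x gives v²t² + 2Dt − x² = 0, so t = (√(D² + v²x²) − D)/v².
√(D² + v²x²) = √(0.575² + 0.293² × 159²) = 46.59; v² = 0.085849.
t = (46.59 − 0.575)/0.085849 = 536 days (vs. the pure-advection estimate x/v = 543 d).

536 days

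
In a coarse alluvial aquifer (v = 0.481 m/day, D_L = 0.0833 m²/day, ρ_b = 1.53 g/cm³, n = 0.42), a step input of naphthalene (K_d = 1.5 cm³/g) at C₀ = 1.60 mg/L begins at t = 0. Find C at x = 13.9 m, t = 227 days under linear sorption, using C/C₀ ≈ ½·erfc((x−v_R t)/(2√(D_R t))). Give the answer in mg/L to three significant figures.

Retardation factor R = 1 + ρ_b·K_d/n = 1 + 1.53 × 1.5/0.42 = 6.464.
Sorption retards both mechanisms: v_R = v/R = 0.07441 m/day, D_R = D/R = 0.01289 m²/day.
v_R·t = 0.07441 × 227 = 16.89107 m; 2√(D_R t) = 3.421 m; argument = (13.9 − 16.89107)/3.421 = -0.8743.
C = C₀ × ½·erfc(-0.8743) = 1.60 × 0.8919 = 1.43 mg/L.

1.43 mg/L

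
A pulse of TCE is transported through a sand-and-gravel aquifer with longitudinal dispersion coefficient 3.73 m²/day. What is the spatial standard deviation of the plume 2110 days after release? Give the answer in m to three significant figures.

125 m

Dispersive spreading gives a Gaussian with σ² = 2Dt; advection only shifts the center.
σ = √(2 × 3.73 × 2110) = 125 m.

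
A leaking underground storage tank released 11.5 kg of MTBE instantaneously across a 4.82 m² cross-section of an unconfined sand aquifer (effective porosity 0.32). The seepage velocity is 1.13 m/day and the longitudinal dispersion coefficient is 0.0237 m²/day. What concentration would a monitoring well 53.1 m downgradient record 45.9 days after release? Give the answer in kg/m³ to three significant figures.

1.42 kg/m³

For an instantaneous plane source, C(x,t) = M/(n_e·A·√(4πDt)) · exp(−(x−vt)²/(4Dt)), with n_e·A the pore (flow) area.
Plume center vt = 1.13 × 45.9 = 51.867 m, so the well at 53.1 m is 1.233 m downgradient of the peak.
√(4πDt) = 3.697 m, giving peak height M/(n_e·A·√(4πDt)) = 11.5/(0.32 × 4.82 × 3.697) = 2.017 kg/m³.
(x−vt)²/(4Dt) = (1.233)²/(4 × 0.0237 × 45.9) = 0.3494; exp(−0.3494) = 0.7051.
C = 2.017 × 0.7051 = 1.42 kg/m³.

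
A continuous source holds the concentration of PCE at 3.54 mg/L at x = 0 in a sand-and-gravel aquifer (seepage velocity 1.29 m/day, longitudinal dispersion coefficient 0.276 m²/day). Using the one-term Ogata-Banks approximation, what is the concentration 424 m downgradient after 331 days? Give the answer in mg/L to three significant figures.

2.08 mg/L

For a continuous step input, C/C₀ ≈ ½·erfc((x−vt)/(2√(Dt))).
vt = 1.29 × 331 = 426.99 m and 2√(Dt) = 2√(0.276 × 331) = 19.12 m.
Argument (x−vt)/(2√(Dt)) = (424 − 426.99)/19.12 = -0.1564; ½·erfc(-0.1564) = 0.5875.
C = 3.54 × 0.5875 = 2.08 mg/L.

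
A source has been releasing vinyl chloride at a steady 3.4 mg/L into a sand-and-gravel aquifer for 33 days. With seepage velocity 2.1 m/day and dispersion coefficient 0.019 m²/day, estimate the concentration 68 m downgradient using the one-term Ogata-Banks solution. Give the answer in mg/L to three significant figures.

2.98 mg/L

For a continuous step input, C/C₀ ≈ ½·erfc((x−vt)/(2√(Dt))).
vt = 2.1 × 33 = 69.3 m and 2√(Dt) = 2√(0.019 × 33) = 1.584 m.
Argument (x−vt)/(2√(Dt)) = (68 − 69.3)/1.584 = -0.8207; ½·erfc(-0.8207) = 0.8771.
C = 3.4 × 0.8771 = 2.98 mg/L.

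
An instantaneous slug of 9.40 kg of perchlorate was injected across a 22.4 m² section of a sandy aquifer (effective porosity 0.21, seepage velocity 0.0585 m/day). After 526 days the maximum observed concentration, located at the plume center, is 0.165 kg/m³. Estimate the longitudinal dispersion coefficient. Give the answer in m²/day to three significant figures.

0.0222 m²/day

At the plume center C_max = M/(n_e·A·√(4πDt)), so D = M²/(4πt·(n_e·A·C_max)²).
n_e·A·C_max = 0.21 × 22.4 × 0.165 = 0.7762 kg/m.
D = 9.40²/(4π × 526 × 0.7762²) = 0.0222 m²/day.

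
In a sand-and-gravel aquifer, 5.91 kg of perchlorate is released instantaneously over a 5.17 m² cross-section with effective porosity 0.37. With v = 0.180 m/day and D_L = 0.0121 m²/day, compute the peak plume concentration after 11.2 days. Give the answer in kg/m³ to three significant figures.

The peak of an instantaneous 1D plume sits at x = vt; there the Gaussian factor is 1 and C_max = M/(n_e·A·√(4πDt)), where n_e·A is the pore area the mass is dissolved in.
√(4πDt) = √(4π × 0.0121 × 11.2) = 1.305 m, so C_max = 5.91/(0.37 × 5.17 × 1.305) = 2.37 kg/m³.

2.37 kg/m³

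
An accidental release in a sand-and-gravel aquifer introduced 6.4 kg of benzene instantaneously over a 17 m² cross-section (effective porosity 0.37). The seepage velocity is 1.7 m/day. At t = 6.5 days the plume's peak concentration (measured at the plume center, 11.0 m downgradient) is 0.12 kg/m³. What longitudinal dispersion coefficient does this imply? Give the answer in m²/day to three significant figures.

0.880 m²/day

At the plume center C_max = M/(n_e·A·√(4πDt)), so D = M²/(4πt·(n_e·A·C_max)²).
n_e·A·C_max = 0.37 × 17 × 0.12 = 0.7548 kg/m.
D = 6.4²/(4π × 6.5 × 0.7548²) = 0.880 m²/day.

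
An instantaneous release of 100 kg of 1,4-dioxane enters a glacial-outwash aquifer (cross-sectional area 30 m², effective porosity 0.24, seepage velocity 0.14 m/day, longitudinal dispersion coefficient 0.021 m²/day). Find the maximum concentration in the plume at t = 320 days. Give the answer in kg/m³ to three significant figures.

1.51 kg/m³

The peak of an instantaneous 1D plume sits at x = vt; there the Gaussian factor is 1 and C_max = M/(n_e·A·√(4πDt)), where n_e·A is the pore area the mass is dissolved in.
√(4πDt) = √(4π × 0.021 × 320) = 9.189 m, so C_max = 100/(0.24 × 30 × 9.189) = 1.51 kg/m³.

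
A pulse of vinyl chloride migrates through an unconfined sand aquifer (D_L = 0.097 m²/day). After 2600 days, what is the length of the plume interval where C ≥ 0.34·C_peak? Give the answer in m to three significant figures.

The plume is Gaussian with σ = √(2Dt) = √(2 × 0.097 × 2600) = 22.46 m.
C/C_peak = exp(−Δx²/(2σ²)) = 0.34 ⇒ Δx = σ·√(−2 ln 0.34) = 22.46 × 1.469 = 32.99 m.
Width = 2Δx = 66.0 m.

66.0 m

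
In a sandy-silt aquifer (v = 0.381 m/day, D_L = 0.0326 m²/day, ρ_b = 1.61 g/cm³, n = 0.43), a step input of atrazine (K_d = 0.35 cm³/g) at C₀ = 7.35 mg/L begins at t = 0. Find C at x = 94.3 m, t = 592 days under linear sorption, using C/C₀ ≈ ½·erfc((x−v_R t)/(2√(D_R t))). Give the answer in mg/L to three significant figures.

Retardation factor R = 1 + ρ_b·K_d/n = 1 + 1.61 × 0.35/0.43 = 2.310.
Sorption retards both mechanisms: v_R = v/R = 0.1649 m/day, D_R = D/R = 0.01411 m²/day.
v_R·t = 0.1649 × 592 = 97.6208 m; 2√(D_R t) = 5.780 m; argument = (94.3 − 97.6208)/5.780 = -0.5745.
C = C₀ × ½·erfc(-0.5745) = 7.35 × 0.7917 = 5.82 mg/L.

5.82 mg/L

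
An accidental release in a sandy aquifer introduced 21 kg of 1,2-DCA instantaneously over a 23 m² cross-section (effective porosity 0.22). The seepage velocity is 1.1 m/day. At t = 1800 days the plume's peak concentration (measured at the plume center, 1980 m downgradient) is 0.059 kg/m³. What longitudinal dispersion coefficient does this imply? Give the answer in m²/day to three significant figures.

At the plume center C_max = M/(n_e·A·√(4πDt)), so D = M²/(4πt·(n_e·A·C_max)²).
n_e·A·C_max = 0.22 × 23 × 0.059 = 0.2985 kg/m.
D = 21²/(4π × 1800 × 0.2985²) = 0.219 m²/day.

0.219 m²/day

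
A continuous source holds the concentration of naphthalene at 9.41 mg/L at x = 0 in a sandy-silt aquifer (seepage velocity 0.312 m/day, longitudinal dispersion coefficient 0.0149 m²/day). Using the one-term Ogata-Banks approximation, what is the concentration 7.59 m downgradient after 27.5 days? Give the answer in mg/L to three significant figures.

8.12 mg/L

For a continuous step input, C/C₀ ≈ ½·erfc((x−vt)/(2√(Dt))).
vt = 0.312 × 27.5 = 8.58 m and 2√(Dt) = 2√(0.0149 × 27.5) = 1.280 m.
Argument (x−vt)/(2√(Dt)) = (7.59 − 8.58)/1.280 = -0.7734; ½·erfc(-0.7734) = 0.8630.
C = 9.41 × 0.8630 = 8.12 mg/L.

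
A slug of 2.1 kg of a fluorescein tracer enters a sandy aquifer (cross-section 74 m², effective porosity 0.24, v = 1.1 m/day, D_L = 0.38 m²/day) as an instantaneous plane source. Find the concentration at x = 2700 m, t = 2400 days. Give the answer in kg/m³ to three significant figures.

0.000412 kg/m³

For an instantaneous plane source, C(x,t) = M/(n_e·A·√(4πDt)) · exp(−(x−vt)²/(4Dt)), with n_e·A the pore (flow) area.
Plume center vt = 1.1 × 2400 = 2640 m, so the well at 2700 m is 60 m downgradient of the peak.
√(4πDt) = 107.1 m, giving peak height M/(n_e·A·√(4πDt)) = 2.1/(0.24 × 74 × 107.1) = 0.001104 kg/m³.
(x−vt)²/(4Dt) = (60)²/(4 × 0.38 × 2400) = 0.9868; exp(−0.9868) = 0.3728.
C = 0.001104 × 0.3728 = 0.000412 kg/m³.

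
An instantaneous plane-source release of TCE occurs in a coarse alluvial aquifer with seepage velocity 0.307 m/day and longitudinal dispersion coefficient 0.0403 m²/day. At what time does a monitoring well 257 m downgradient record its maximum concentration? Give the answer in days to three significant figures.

837 days

For the 1D instantaneous-source solution, setting ∂C/∂t = 0 at fixed x gives v²t² + 2Dt − x² = 0, so t = (√(D² + v²x²) − D)/v².
√(D² + v²x²) = √(0.0403² + 0.307² × 257²) = 78.90; v² = 0.094249.
t = (78.90 − 0.0403)/0.094249 = 837 days (vs. the pure-advection estimate x/v = 837 d).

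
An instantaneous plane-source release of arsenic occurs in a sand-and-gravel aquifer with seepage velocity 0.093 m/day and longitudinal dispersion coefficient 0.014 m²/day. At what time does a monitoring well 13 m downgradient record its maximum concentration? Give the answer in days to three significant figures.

For the 1D instantaneous-source solution, setting ∂C/∂t = 0 at fixed x gives v²t² + 2Dt − x² = 0, so t = (√(D² + v²x²) − D)/v².
√(D² + v²x²) = √(0.014² + 0.093² × 13²) = 1.209; v² = 0.008649.
t = (1.209 − 0.014)/0.008649 = 138 days (vs. the pure-advection estimate x/v = 140 d).

138 days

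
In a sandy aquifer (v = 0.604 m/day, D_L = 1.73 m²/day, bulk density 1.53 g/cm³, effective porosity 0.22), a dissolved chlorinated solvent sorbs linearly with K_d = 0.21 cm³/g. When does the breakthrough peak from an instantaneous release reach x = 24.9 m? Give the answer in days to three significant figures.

Retardation factor R = 1 + ρ_b·K_d/n = 1 + 1.53 × 0.21/0.22 = 2.460.
Sorption retards both mechanisms: v_R = v/R = 0.2455 m/day, D_R = D/R = 0.7033 m²/day.
Peak time from v_R²t² + 2D_R t − x² = 0: t = (√(D_R² + v_R²x²) − D_R)/v_R².
√(D_R² + v_R²x²) = √(0.7033² + 0.2455² × 24.9²) = 6.153; v_R² = 0.06027.
t = (6.153 − 0.7033)/0.06027 = 90.4 days.

90.4 days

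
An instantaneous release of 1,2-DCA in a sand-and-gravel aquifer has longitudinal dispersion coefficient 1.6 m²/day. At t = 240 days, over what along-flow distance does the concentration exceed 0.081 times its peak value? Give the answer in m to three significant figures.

124 m

The plume is Gaussian with σ = √(2Dt) = √(2 × 1.6 × 240) = 27.71 m.
C/C_peak = exp(−Δx²/(2σ²)) = 0.081 ⇒ Δx = σ·√(−2 ln 0.081) = 27.71 × 2.242 = 62.13 m.
Width = 2Δx = 124 m.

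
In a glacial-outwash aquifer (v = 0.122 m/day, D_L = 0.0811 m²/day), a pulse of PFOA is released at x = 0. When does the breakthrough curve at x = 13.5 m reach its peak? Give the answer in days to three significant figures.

For the 1D instantaneous-source solution, setting ∂C/∂t = 0 at fixed x gives v²t² + 2Dt − x² = 0, so t = (√(D² + v²x²) − D)/v².
√(D² + v²x²) = √(0.0811² + 0.122² × 13.5²) = 1.649; v² = 0.014884.
t = (1.649 − 0.0811)/0.014884 = 105 days (vs. the pure-advection estimate x/v = 111 d).

105 days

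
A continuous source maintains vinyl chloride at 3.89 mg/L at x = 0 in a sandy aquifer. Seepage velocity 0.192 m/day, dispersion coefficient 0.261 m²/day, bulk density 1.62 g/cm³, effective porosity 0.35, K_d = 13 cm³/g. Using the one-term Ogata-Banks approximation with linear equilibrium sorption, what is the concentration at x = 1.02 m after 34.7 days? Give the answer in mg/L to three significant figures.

0.183 mg/L

Retardation factor R = 1 + ρ_b·K_d/n = 1 + 1.62 × 13/0.35 = 61.17.
Sorption retards both mechanisms: v_R = v/R = 0.003139 m/day, D_R = D/R = 0.004267 m²/day.
v_R·t = 0.003139 × 34.7 = 0.1089233 m; 2√(D_R t) = 0.7696 m; argument = (1.02 − 0.1089233)/0.7696 = 1.184.
C = C₀ × ½·erfc(1.184) = 3.89 × 0.04702 = 0.183 mg/L.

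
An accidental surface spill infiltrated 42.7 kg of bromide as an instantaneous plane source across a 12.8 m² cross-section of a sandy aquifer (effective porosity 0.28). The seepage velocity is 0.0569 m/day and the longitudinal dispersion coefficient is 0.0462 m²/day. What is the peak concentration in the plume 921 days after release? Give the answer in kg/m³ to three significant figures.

The peak of an instantaneous 1D plume sits at x = vt; there the Gaussian factor is 1 and C_max = M/(n_e·A·√(4πDt)), where n_e·A is the pore area the mass is dissolved in.
√(4πDt) = √(4π × 0.0462 × 921) = 23.12 m, so C_max = 42.7/(0.28 × 12.8 × 23.12) = 0.515 kg/m³.

0.515 kg/m³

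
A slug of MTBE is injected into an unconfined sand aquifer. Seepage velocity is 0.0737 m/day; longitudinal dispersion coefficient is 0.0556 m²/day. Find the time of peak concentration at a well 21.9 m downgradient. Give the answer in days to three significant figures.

287 days

For the 1D instantaneous-source solution, setting ∂C/∂t = 0 at fixed x gives v²t² + 2Dt − x² = 0, so t = (√(D² + v²x²) − D)/v².
√(D² + v²x²) = √(0.0556² + 0.0737² × 21.9²) = 1.615; v² = 0.00543169.
t = (1.615 − 0.0556)/0.00543169 = 287 days (vs. the pure-advection estimate x/v = 297 d).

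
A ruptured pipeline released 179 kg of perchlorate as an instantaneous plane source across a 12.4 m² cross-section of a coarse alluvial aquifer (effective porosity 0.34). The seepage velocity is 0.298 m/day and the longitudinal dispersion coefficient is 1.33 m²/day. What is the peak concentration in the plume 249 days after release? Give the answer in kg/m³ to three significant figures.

The peak of an instantaneous 1D plume sits at x = vt; there the Gaussian factor is 1 and C_max = M/(n_e·A·√(4πDt)), where n_e·A is the pore area the mass is dissolved in.
√(4πDt) = √(4π × 1.33 × 249) = 64.51 m, so C_max = 179/(0.34 × 12.4 × 64.51) = 0.658 kg/m³.

0.658 kg/m³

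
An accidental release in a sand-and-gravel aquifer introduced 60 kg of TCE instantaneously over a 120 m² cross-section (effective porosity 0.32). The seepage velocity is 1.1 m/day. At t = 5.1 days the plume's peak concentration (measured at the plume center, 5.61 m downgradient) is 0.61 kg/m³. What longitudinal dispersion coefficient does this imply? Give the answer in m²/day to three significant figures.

0.102 m²/day

At the plume center C_max = M/(n_e·A·√(4πDt)), so D = M²/(4πt·(n_e·A·C_max)²).
n_e·A·C_max = 0.32 × 120 × 0.61 = 23.42 kg/m.
D = 60²/(4π × 5.1 × 23.42²) = 0.102 m²/day.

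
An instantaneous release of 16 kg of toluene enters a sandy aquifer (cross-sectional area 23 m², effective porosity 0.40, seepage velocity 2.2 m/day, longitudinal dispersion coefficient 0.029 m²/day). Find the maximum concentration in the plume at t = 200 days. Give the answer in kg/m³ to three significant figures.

The peak of an instantaneous 1D plume sits at x = vt; there the Gaussian factor is 1 and C_max = M/(n_e·A·√(4πDt)), where n_e·A is the pore area the mass is dissolved in.
√(4πDt) = √(4π × 0.029 × 200) = 8.537 m, so C_max = 16/(0.40 × 23 × 8.537) = 0.204 kg/m³.

0.204 kg/m³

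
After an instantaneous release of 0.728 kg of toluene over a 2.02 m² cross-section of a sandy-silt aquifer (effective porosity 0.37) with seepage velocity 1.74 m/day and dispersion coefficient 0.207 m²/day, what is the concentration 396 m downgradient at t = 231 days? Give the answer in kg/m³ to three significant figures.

For an instantaneous plane source, C(x,t) = M/(n_e·A·√(4πDt)) · exp(−(x−vt)²/(4Dt)), with n_e·A the pore (flow) area.
Plume center vt = 1.74 × 231 = 401.94 m, so the well at 396 m is 5.94 m upgradient of the peak.
√(4πDt) = 24.51 m, giving peak height M/(n_e·A·√(4πDt)) = 0.728/(0.37 × 2.02 × 24.51) = 0.03974 kg/m³.
(x−vt)²/(4Dt) = (-5.94)²/(4 × 0.207 × 231) = 0.1845; exp(−0.1845) = 0.8315.
C = 0.03974 × 0.8315 = 0.0330 kg/m³.

0.0330 kg/m³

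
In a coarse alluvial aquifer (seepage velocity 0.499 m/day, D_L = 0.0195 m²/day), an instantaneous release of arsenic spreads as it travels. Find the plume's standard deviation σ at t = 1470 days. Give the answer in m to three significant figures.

Dispersive spreading gives a Gaussian with σ² = 2Dt; advection only shifts the center.
σ = √(2 × 0.0195 × 1470) = 7.57 m.

7.57 m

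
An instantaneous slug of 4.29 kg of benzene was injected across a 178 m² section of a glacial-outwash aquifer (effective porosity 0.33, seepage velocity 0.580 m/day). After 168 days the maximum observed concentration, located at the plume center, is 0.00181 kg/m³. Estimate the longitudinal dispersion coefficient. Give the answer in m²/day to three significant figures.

0.771 m²/day

At the plume center C_max = M/(n_e·A·√(4πDt)), so D = M²/(4πt·(n_e·A·C_max)²).
n_e·A·C_max = 0.33 × 178 × 0.00181 = 0.1063 kg/m.
D = 4.29²/(4π × 168 × 0.1063²) = 0.771 m²/day.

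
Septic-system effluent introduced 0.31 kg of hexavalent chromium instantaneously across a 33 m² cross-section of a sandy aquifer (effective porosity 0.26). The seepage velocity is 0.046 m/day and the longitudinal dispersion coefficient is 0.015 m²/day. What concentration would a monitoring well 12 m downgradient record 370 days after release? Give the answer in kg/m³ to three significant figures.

For an instantaneous plane source, C(x,t) = M/(n_e·A·√(4πDt)) · exp(−(x−vt)²/(4Dt)), with n_e·A the pore (flow) area.
Plume center vt = 0.046 × 370 = 17.02 m, so the well at 12 m is 5.02 m upgradient of the peak.
√(4πDt) = 8.351 m, giving peak height M/(n_e·A·√(4πDt)) = 0.31/(0.26 × 33 × 8.351) = 0.004326 kg/m³.
(x−vt)²/(4Dt) = (-5.02)²/(4 × 0.015 × 370) = 1.135; exp(−1.135) = 0.3214.
C = 0.004326 × 0.3214 = 0.00139 kg/m³.

0.00139 kg/m³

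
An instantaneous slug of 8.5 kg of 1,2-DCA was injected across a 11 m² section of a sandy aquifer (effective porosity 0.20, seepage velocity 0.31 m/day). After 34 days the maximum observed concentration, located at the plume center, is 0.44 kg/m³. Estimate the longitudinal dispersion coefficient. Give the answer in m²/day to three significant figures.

At the plume center C_max = M/(n_e·A·√(4πDt)), so D = M²/(4πt·(n_e·A·C_max)²).
n_e·A·C_max = 0.20 × 11 × 0.44 = 0.9680 kg/m.
D = 8.5²/(4π × 34 × 0.9680²) = 0.180 m²/day.

0.180 m²/day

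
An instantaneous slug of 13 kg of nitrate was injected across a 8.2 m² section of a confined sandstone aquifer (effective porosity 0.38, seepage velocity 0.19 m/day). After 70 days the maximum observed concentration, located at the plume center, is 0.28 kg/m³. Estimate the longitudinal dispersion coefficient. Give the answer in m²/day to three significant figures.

At the plume center C_max = M/(n_e·A·√(4πDt)), so D = M²/(4πt·(n_e·A·C_max)²).
n_e·A·C_max = 0.38 × 8.2 × 0.28 = 0.8725 kg/m.
D = 13²/(4π × 70 × 0.8725²) = 0.252 m²/day.

0.252 m²/day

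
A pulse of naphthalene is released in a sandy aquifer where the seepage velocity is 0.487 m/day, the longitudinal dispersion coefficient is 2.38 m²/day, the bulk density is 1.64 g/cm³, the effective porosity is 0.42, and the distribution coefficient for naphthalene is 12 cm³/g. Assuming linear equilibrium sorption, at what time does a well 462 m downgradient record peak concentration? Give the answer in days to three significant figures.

Retardation factor R = 1 + ρ_b·K_d/n = 1 + 1.64 × 12/0.42 = 47.86.
Sorption retards both mechanisms: v_R = v/R = 0.01018 m/day, D_R = D/R = 0.04973 m²/day.
Peak time from v_R²t² + 2D_R t − x² = 0: t = (√(D_R² + v_R²x²) − D_R)/v_R².
√(D_R² + v_R²x²) = √(0.04973² + 0.01018² × 462²) = 4.703; v_R² = 0.0001036.
t = (4.703 − 0.04973)/0.0001036 = 44900 days.

44900 days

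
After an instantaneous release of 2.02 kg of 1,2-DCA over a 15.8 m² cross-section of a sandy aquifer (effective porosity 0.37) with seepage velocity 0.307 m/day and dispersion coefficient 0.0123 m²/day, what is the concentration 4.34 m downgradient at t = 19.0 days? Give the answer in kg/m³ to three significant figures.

0.0186 kg/m³

For an instantaneous plane source, C(x,t) = M/(n_e·A·√(4πDt)) · exp(−(x−vt)²/(4Dt)), with n_e·A the pore (flow) area.
Plume center vt = 0.307 × 19.0 = 5.833 m, so the well at 4.34 m is 1.493 m upgradient of the peak.
√(4πDt) = 1.714 m, giving peak height M/(n_e·A·√(4πDt)) = 2.02/(0.37 × 15.8 × 1.714) = 0.2016 kg/m³.
(x−vt)²/(4Dt) = (-1.493)²/(4 × 0.0123 × 19.0) = 2.385; exp(−2.385) = 0.09209.
C = 0.2016 × 0.09209 = 0.0186 kg/m³.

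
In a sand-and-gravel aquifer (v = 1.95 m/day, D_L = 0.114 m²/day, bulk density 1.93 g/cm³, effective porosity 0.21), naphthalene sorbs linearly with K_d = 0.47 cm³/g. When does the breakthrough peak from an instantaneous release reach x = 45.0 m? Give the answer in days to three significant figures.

Retardation factor R = 1 + ρ_b·K_d/n = 1 + 1.93 × 0.47/0.21 = 5.320.
Sorption retards both mechanisms: v_R = v/R = 0.3665 m/day, D_R = D/R = 0.02143 m²/day.
Peak time from v_R²t² + 2D_R t − x² = 0: t = (√(D_R² + v_R²x²) − D_R)/v_R².
√(D_R² + v_R²x²) = √(0.02143² + 0.3665² × 45.0²) = 16.49; v_R² = 0.1343.
t = (16.49 − 0.02143)/0.1343 = 123 days.

123 days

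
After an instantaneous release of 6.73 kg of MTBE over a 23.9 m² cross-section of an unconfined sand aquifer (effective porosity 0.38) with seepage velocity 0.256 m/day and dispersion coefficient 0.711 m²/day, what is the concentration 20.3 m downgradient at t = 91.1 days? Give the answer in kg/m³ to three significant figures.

0.0251 kg/m³

For an instantaneous plane source, C(x,t) = M/(n_e·A·√(4πDt)) · exp(−(x−vt)²/(4Dt)), with n_e·A the pore (flow) area.
Plume center vt = 0.256 × 91.1 = 23.3216 m, so the well at 20.3 m is 3.0216 m upgradient of the peak.
√(4πDt) = 28.53 m, giving peak height M/(n_e·A·√(4πDt)) = 6.73/(0.38 × 23.9 × 28.53) = 0.02597 kg/m³.
(x−vt)²/(4Dt) = (-3.0216)²/(4 × 0.711 × 91.1) = 0.03524; exp(−0.03524) = 0.9654.
C = 0.02597 × 0.9654 = 0.0251 kg/m³.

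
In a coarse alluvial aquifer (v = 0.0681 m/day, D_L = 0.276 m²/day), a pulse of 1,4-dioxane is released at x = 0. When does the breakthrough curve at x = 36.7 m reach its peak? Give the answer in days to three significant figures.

483 days

For the 1D instantaneous-source solution, setting ∂C/∂t = 0 at fixed x gives v²t² + 2Dt − x² = 0, so t = (√(D² + v²x²) − D)/v².
√(D² + v²x²) = √(0.276² + 0.0681² × 36.7²) = 2.514; v² = 0.00463761.
t = (2.514 − 0.276)/0.00463761 = 483 days (vs. the pure-advection estimate x/v = 539 d).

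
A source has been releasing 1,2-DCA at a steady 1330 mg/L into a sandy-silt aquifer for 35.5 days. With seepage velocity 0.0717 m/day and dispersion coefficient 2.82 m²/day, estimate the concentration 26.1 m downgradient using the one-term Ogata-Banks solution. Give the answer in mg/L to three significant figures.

63.8 mg/L

For a continuous step input, C/C₀ ≈ ½·erfc((x−vt)/(2√(Dt))).
vt = 0.0717 × 35.5 = 2.54535 m and 2√(Dt) = 2√(2.82 × 35.5) = 20.01 m.
Argument (x−vt)/(2√(Dt)) = (26.1 − 2.54535)/20.01 = 1.177; ½·erfc(1.177) = 0.04800.
C = 1330 × 0.04800 = 63.8 mg/L.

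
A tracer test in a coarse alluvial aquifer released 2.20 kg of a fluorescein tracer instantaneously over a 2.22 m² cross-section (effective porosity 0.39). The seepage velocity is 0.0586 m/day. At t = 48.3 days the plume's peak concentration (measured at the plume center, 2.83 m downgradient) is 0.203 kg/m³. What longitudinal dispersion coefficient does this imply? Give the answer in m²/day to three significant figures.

0.258 m²/day

At the plume center C_max = M/(n_e·A·√(4πDt)), so D = M²/(4πt·(n_e·A·C_max)²).
n_e·A·C_max = 0.39 × 2.22 × 0.203 = 0.1758 kg/m.
D = 2.20²/(4π × 48.3 × 0.1758²) = 0.258 m²/day.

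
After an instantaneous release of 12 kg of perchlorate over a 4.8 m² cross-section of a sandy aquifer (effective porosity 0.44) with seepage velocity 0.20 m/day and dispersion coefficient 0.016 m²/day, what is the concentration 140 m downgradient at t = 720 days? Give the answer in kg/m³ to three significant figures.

For an instantaneous plane source, C(x,t) = M/(n_e·A·√(4πDt)) · exp(−(x−vt)²/(4Dt)), with n_e·A the pore (flow) area.
Plume center vt = 0.20 × 720 = 144 m, so the well at 140 m is 4 m upgradient of the peak.
√(4πDt) = 12.03 m, giving peak height M/(n_e·A·√(4πDt)) = 12/(0.44 × 4.8 × 12.03) = 0.4723 kg/m³.
(x−vt)²/(4Dt) = (-4)²/(4 × 0.016 × 720) = 0.3472; exp(−0.3472) = 0.7067.
C = 0.4723 × 0.7067 = 0.334 kg/m³.

0.334 kg/m³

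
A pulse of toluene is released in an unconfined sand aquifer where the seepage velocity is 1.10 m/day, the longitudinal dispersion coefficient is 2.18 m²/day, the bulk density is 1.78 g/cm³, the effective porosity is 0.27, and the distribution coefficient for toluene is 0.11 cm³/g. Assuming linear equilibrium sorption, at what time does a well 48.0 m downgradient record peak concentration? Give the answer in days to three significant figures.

Retardation factor R = 1 + ρ_b·K_d/n = 1 + 1.78 × 0.11/0.27 = 1.725.
Sorption retards both mechanisms: v_R = v/R = 0.6377 m/day, D_R = D/R = 1.264 m²/day.
Peak time from v_R²t² + 2D_R t − x² = 0: t = (√(D_R² + v_R²x²) − D_R)/v_R².
√(D_R² + v_R²x²) = √(1.264² + 0.6377² × 48.0²) = 30.64; v_R² = 0.4067.
t = (30.64 − 1.264)/0.4067 = 72.2 days.

72.2 days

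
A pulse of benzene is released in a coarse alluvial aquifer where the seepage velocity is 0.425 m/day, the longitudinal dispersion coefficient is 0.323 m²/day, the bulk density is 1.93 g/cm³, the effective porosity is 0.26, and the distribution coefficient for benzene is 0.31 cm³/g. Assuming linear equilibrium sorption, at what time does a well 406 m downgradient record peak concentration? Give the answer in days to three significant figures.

3150 days

Retardation factor R = 1 + ρ_b·K_d/n = 1 + 1.93 × 0.31/0.26 = 3.301.
Sorption retards both mechanisms: v_R = v/R = 0.1287 m/day, D_R = D/R = 0.09785 m²/day.
Peak time from v_R²t² + 2D_R t − x² = 0: t = (√(D_R² + v_R²x²) − D_R)/v_R².
√(D_R² + v_R²x²) = √(0.09785² + 0.1287² × 406²) = 52.25; v_R² = 0.01656.
t = (52.25 − 0.09785)/0.01656 = 3150 days.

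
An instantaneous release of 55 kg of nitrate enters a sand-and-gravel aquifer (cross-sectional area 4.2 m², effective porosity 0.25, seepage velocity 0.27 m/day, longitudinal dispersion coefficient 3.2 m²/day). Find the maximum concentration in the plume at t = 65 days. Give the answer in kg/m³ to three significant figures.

The peak of an instantaneous 1D plume sits at x = vt; there the Gaussian factor is 1 and C_max = M/(n_e·A·√(4πDt)), where n_e·A is the pore area the mass is dissolved in.
√(4πDt) = √(4π × 3.2 × 65) = 51.13 m, so C_max = 55/(0.25 × 4.2 × 51.13) = 1.02 kg/m³.

1.02 kg/m³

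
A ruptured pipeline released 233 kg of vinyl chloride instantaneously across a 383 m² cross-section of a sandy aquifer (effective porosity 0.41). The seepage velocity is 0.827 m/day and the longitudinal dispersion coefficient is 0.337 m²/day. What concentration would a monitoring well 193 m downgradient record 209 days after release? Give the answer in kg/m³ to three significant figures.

0.0118 kg/m³

For an instantaneous plane source, C(x,t) = M/(n_e·A·√(4πDt)) · exp(−(x−vt)²/(4Dt)), with n_e·A the pore (flow) area.
Plume center vt = 0.827 × 209 = 172.843 m, so the well at 193 m is 20.157 m downgradient of the peak.
√(4πDt) = 29.75 m, giving peak height M/(n_e·A·√(4πDt)) = 233/(0.41 × 383 × 29.75) = 0.04988 kg/m³.
(x−vt)²/(4Dt) = (20.157)²/(4 × 0.337 × 209) = 1.442; exp(−1.442) = 0.2365.
C = 0.04988 × 0.2365 = 0.0118 kg/m³.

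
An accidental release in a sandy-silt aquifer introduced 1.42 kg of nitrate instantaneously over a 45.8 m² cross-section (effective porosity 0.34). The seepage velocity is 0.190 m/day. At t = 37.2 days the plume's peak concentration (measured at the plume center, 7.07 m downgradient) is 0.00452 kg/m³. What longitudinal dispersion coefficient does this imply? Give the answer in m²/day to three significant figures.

0.871 m²/day

At the plume center C_max = M/(n_e·A·√(4πDt)), so D = M²/(4πt·(n_e·A·C_max)²).
n_e·A·C_max = 0.34 × 45.8 × 0.00452 = 0.07039 kg/m.
D = 1.42²/(4π × 37.2 × 0.07039²) = 0.871 m²/day.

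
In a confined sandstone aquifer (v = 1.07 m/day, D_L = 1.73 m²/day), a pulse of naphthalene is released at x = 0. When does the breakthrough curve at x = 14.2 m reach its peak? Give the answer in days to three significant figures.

11.8 days

For the 1D instantaneous-source solution, setting ∂C/∂t = 0 at fixed x gives v²t² + 2Dt − x² = 0, so t = (√(D² + v²x²) − D)/v².
√(D² + v²x²) = √(1.73² + 1.07² × 14.2²) = 15.29; v² = 1.1449.
t = (15.29 − 1.73)/1.1449 = 11.8 days (vs. the pure-advection estimate x/v = 13.3 d).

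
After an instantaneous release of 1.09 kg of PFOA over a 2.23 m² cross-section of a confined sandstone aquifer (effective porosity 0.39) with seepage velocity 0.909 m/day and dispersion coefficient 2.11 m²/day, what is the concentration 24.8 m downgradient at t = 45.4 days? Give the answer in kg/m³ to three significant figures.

0.0178 kg/m³

For an instantaneous plane source, C(x,t) = M/(n_e·A·√(4πDt)) · exp(−(x−vt)²/(4Dt)), with n_e·A the pore (flow) area.
Plume center vt = 0.909 × 45.4 = 41.2686 m, so the well at 24.8 m is 16.4686 m upgradient of the peak.
√(4πDt) = 34.70 m, giving peak height M/(n_e·A·√(4πDt)) = 1.09/(0.39 × 2.23 × 34.70) = 0.03612 kg/m³.
(x−vt)²/(4Dt) = (-16.4686)²/(4 × 2.11 × 45.4) = 0.7078; exp(−0.7078) = 0.4927.
C = 0.03612 × 0.4927 = 0.0178 kg/m³.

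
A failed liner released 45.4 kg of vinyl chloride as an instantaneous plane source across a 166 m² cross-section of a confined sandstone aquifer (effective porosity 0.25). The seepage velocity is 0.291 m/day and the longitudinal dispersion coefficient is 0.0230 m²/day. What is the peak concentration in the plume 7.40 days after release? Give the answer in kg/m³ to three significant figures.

The peak of an instantaneous 1D plume sits at x = vt; there the Gaussian factor is 1 and C_max = M/(n_e·A·√(4πDt)), where n_e·A is the pore area the mass is dissolved in.
√(4πDt) = √(4π × 0.0230 × 7.40) = 1.462 m, so C_max = 45.4/(0.25 × 166 × 1.462) = 0.748 kg/m³.

0.748 kg/m³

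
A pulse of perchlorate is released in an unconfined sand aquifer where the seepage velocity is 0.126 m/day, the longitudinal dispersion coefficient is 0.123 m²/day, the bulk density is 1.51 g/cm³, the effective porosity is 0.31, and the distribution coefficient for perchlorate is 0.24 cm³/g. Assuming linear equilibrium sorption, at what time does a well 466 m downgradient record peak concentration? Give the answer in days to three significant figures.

Retardation factor R = 1 + ρ_b·K_d/n = 1 + 1.51 × 0.24/0.31 = 2.169.
Sorption retards both mechanisms: v_R = v/R = 0.05809 m/day, D_R = D/R = 0.05671 m²/day.
Peak time from v_R²t² + 2D_R t − x² = 0: t = (√(D_R² + v_R²x²) − D_R)/v_R².
√(D_R² + v_R²x²) = √(0.05671² + 0.05809² × 466²) = 27.07; v_R² = 0.003374.
t = (27.07 − 0.05671)/0.003374 = 8010 days.

8010 days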